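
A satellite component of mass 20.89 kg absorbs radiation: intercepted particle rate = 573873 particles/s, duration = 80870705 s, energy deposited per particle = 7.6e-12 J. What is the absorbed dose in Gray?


Total energy deposited = rate * time * E_per
  = 573873 * 80870705 * 7.6e-12 = 352.7123 J
Dose = E_total / mass = 352.7123 / 20.89
Dose = 16.8843 Gy

16.8843 Gy


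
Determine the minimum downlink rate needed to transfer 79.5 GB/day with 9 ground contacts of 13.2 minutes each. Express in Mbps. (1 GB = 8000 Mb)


total contact time = 9 * 13.2 * 60 = 7128.0000 s
data = 79.5 GB = 636000.0000 Mb
rate = 636000.0000 / 7128.0000 = 89.2256 Mbps

89.2256 Mbps


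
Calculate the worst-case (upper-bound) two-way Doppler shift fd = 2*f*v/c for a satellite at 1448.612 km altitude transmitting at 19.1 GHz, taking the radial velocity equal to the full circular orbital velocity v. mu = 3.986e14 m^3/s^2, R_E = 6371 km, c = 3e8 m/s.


r = 7.819612e+06 m
v = sqrt(mu/r) = 7139.6356 m/s (worst-case radial velocity)
f = 19.1 GHz = 1.91e+10 Hz
fd = 2*f*v/c = 2*1.91e+10*7139.6356/3.0e+08
fd = 909113.5968 Hz

909113.5968 Hz


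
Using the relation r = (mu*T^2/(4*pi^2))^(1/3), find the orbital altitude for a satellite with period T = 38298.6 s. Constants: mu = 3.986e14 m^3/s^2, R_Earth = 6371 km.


T = 38298.6 s
r = (mu*T^2/(4*pi^2))^(1/3) = (3.986e14 * 38298.6^2 / (4*pi^2))^(1/3)
r = 2.4557328e+07 m = 24557.3284 km
alt = r - R_E = 24557.3284 - 6371 = 18186.3284 km

18186.3284 km


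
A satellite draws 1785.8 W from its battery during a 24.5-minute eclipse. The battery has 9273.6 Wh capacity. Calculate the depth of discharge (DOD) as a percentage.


E_used = P * t / 60 = 1785.8 * 24.5 / 60 = 729.2017 Wh
DOD = E_used / E_total * 100 = 729.2017 / 9273.6 * 100
DOD = 7.8632 %

7.8632 %


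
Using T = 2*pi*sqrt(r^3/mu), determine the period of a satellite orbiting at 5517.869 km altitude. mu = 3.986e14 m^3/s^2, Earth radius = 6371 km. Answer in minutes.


r = 11888.8690 km = 1.1888869e+07 m
T = 2*pi*sqrt(r^3/mu) = 2*pi*sqrt(1.6804346e+21 / 3.986e14)
T = 12900.9602 s = 215.0160 min

215.0160 minutes


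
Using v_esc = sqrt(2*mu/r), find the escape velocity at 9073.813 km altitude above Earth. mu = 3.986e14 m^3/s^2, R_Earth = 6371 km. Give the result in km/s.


r = 6371.0 + 9073.813 = 15444.8130 km = 1.5444813e+07 m
v_esc = sqrt(2*mu/r) = sqrt(2*3.986e14 / 1.5444813e+07)
v_esc = 7184.4300 m/s = 7.1844 km/s

7.1844 km/s


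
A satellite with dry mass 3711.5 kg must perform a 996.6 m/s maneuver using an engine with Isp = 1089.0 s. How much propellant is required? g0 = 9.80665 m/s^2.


ve = Isp * g0 = 1089.0 * 9.80665 = 10679.441850 m/s
mass ratio = exp(dv/ve) = exp(996.6/10679.441850) = 1.09781241
m_prop = m_dry * (mr - 1) = 3711.5 * (1.09781241 - 1)
m_prop = 363.0308 kg

363.0308 kg


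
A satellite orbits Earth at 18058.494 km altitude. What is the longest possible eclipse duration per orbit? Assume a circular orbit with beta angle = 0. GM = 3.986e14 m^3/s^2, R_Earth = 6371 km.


r = 24429.4940 km
T = 633.3324 min
Eclipse fraction = arcsin(R_E/r)/pi = arcsin(6371.0000/24429.4940)/pi
= arcsin(0.2607913)/pi = 0.08398345
Eclipse duration = 0.08398345 * 633.3324 = 53.1894 min

53.1894 minutes


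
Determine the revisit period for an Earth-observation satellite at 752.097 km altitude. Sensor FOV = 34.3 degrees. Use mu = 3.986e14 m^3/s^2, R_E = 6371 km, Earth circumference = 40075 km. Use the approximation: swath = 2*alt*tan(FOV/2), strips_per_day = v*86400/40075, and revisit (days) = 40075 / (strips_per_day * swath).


swath = 2*752.097*tan(0.299324) = 464.1878 km
v = sqrt(mu/r) = 7480.5618 m/s = 7.4806 km/s
strips/day = v*86400/40075 = 7.4806*86400/40075 = 16.1278
coverage/day = strips * swath = 16.1278 * 464.1878 = 7486.3155 km
revisit = 40075 / 7486.3155 = 5.3531 days

5.3531 days


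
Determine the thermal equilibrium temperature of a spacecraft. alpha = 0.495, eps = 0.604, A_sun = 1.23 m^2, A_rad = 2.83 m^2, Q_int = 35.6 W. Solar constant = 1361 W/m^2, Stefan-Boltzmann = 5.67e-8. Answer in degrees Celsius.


Numerator = alpha*S*A_sun + Q_int = 0.495*1361*1.23 + 35.6 = 864.2449 W
Denominator = eps*sigma*A_rad = 0.604*5.67e-8*2.83 = 9.6918444e-08 W/K^4
T^4 = 8.9172382e+09 K^4
T = 307.2965 K = 34.1465 C

34.1465 degrees Celsius


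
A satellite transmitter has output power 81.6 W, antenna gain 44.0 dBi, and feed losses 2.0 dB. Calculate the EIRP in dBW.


Pt = 81.6 W = 19.1169 dBW
EIRP = Pt_dBW + Gt - losses = 19.1169 + 44.0 - 2.0 = 61.1169 dBW

61.1169 dBW


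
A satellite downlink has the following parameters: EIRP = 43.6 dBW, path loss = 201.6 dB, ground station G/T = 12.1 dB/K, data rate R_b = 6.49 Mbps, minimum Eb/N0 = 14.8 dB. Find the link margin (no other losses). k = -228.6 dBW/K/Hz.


C/N0 = EIRP - FSPL + G/T - k = 43.6 - 201.6 + 12.1 - (-228.6)
C/N0 = 82.7000 dB-Hz
R_b = 6.49 Mbps = 6.49e+06 bps -> 10*log10(R_b) = 68.1224 dB-Hz
Eb/N0 = C/N0 - 10*log10(R_b) = 82.7000 - 68.1224 = 14.5776 dB
Margin = Eb/N0 - Eb/N0_req = 14.5776 - 14.8 = -0.222447 dB (negative margin: link does not close)

-0.2224 dB


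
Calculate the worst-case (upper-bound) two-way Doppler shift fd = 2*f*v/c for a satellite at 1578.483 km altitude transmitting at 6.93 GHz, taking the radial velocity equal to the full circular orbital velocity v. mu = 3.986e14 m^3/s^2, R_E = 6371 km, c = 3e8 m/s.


r = 7.949483e+06 m
v = sqrt(mu/r) = 7081.0752 m/s (worst-case radial velocity)
f = 6.93 GHz = 6.93e+09 Hz
fd = 2*f*v/c = 2*6.93e+09*7081.0752/3.0e+08
fd = 327145.6729 Hz

327145.6729 Hz


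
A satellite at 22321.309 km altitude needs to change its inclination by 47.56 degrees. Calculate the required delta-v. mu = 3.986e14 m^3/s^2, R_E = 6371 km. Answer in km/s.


r = 28692.3090 km = 2.8692309e+07 m
V = sqrt(mu/r) = 3727.2275 m/s
di = 47.56 deg = 0.8300786 rad
dV = 2*V*sin(di/2) = 2*3727.2275*sin(0.4150393)
dV = 3005.8292 m/s = 3.0058 km/s

3.0058 km/s


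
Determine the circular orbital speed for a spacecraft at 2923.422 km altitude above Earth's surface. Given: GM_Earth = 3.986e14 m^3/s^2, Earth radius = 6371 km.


r = R_E + alt = 6371.0 + 2923.422 = 9294.4220 km = 9.294422e+06 m
v = sqrt(mu/r) = sqrt(3.986e14 / 9.294422e+06) = 6548.7356 m/s = 6.5487 km/s

6.5487 km/s


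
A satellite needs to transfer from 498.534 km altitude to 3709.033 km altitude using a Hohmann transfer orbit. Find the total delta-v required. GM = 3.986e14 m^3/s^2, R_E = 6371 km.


r1 = 6869.5340 km = 6.869534e+06 m
r2 = 10080.0330 km = 1.0080033e+07 m
dv1 = sqrt(mu/r1)*(sqrt(2*r2/(r1+r2)) - 1) = 690.1562 m/s
dv2 = sqrt(mu/r2)*(1 - sqrt(2*r1/(r1+r2))) = 626.7924 m/s
total dv = |dv1| + |dv2| = 690.1562 + 626.7924 = 1316.9486 m/s = 1.3169 km/s

1.3169 km/s


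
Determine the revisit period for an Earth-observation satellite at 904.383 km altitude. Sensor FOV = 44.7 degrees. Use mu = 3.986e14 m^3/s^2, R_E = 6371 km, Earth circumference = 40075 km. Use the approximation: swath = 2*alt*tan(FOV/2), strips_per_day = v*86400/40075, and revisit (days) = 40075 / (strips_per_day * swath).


swath = 2*904.383*tan(0.3900811) = 743.6736 km
v = sqrt(mu/r) = 7401.8574 m/s = 7.4019 km/s
strips/day = v*86400/40075 = 7.4019*86400/40075 = 15.9581
coverage/day = strips * swath = 15.9581 * 743.6736 = 11867.6109 km
revisit = 40075 / 11867.6109 = 3.3768 days

3.3768 days


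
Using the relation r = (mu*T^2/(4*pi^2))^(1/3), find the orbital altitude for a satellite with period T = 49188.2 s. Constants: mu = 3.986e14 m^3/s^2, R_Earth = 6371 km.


T = 49188.2 s
r = (mu*T^2/(4*pi^2))^(1/3) = (3.986e14 * 49188.2^2 / (4*pi^2))^(1/3)
r = 2.9015706e+07 m = 29015.7058 km
alt = r - R_E = 29015.7058 - 6371 = 22644.7058 km

22644.7058 km


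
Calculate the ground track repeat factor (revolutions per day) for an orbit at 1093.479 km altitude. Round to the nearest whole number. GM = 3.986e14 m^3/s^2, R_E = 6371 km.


r = 7.464479e+06 m
T = 2*pi*sqrt(r^3/mu) = 6418.1590 s = 106.9693 min
revs/day = 1440 / 106.9693 = 13.4618
Rounded: 13 revolutions per day

13 revolutions per day


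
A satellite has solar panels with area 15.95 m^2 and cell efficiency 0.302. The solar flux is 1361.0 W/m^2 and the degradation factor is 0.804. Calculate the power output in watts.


P = area * eta * S * degradation
P = 15.95 * 0.302 * 1361.0 * 0.804
P = 5270.8639 W

5270.8639 W


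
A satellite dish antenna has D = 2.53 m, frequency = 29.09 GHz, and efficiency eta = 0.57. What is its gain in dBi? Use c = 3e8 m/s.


lambda = c/f = 3e8 / 2.909e+10 = 0.01031282 m
G = eta*(pi*D/lambda)^2 = 0.57*(pi*2.53/0.01031282)^2
G = 338579.4354 (linear)
G = 10*log10(338579.4354) = 55.2966 dBi

55.2966 dBi


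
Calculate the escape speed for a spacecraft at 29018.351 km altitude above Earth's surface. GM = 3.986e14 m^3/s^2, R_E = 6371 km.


r = 6371.0 + 29018.351 = 35389.3510 km = 3.5389351e+07 m
v_esc = sqrt(2*mu/r) = sqrt(2*3.986e14 / 3.5389351e+07)
v_esc = 4746.2143 m/s = 4.7462 km/s

4.7462 km/s


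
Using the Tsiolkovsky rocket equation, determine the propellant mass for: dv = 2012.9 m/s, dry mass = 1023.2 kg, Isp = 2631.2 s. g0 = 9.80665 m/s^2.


ve = Isp * g0 = 2631.2 * 9.80665 = 25803.257480 m/s
mass ratio = exp(dv/ve) = exp(2012.9/25803.257480) = 1.08113296
m_prop = m_dry * (mr - 1) = 1023.2 * (1.08113296 - 1)
m_prop = 83.0152 kg

83.0152 kg


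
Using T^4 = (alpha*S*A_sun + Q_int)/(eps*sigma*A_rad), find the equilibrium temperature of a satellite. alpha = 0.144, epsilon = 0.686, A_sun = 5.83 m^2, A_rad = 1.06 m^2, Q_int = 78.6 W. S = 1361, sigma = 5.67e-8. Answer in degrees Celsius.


Numerator = alpha*S*A_sun + Q_int = 0.144*1361*5.83 + 78.6 = 1221.1867 W
Denominator = eps*sigma*A_rad = 0.686*5.67e-8*1.06 = 4.1229972e-08 W/K^4
T^4 = 2.9618907e+10 K^4
T = 414.8511 K = 141.7011 C

141.7011 degrees Celsius


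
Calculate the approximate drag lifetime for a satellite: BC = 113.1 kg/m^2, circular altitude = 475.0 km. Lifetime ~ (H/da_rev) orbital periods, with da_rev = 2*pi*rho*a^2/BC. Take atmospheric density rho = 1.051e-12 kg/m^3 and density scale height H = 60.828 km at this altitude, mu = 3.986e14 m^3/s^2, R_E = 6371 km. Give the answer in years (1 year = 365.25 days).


a = R_E + alt = 6846.0000 km = 6.846e+06 m
da_rev = 2*pi*rho*a^2/BC = 2*pi*1.051e-12*(6.846e+06)^2/113.1 = 2.736489 m per revolution
N = H/da_rev = 60828.0000 m / 2.736489 m = 22228.4801 revolutions
P = 2*pi*sqrt(a^3/mu) = 5637.2405 s
lifetime = N*P = 22228.4801 * 5637.2405 = 1.2530729e+08 s = 1450.3158 days
years = 1450.3158 / 365.25 = 3.9707 years

3.9707 years


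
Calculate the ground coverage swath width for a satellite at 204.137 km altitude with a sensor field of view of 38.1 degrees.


FOV = 38.1 deg = 0.6649704 rad
swath = 2 * alt * tan(FOV/2) = 2 * 204.137 * tan(0.3324852)
swath = 2 * 204.137 * 0.345304
swath = 140.9787 km

140.9787 km


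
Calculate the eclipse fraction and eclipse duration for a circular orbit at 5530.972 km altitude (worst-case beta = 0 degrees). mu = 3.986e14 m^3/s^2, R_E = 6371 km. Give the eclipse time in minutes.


r = 11901.9720 km
T = 215.3716 min
Eclipse fraction = arcsin(R_E/r)/pi = arcsin(6371.0000/11901.9720)/pi
= arcsin(0.5352894)/pi = 0.1797975
Eclipse duration = 0.1797975 * 215.3716 = 38.7233 min

38.7233 minutes


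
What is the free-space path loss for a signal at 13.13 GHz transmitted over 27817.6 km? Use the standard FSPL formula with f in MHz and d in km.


f = 13.13 GHz = 13130.0000 MHz
d = 27817.6 km
FSPL = 32.44 + 20*log10(13130.0000) + 20*log10(27817.6)
FSPL = 32.44 + 82.3653 + 88.8864
FSPL = 203.6917 dB

203.6917 dB


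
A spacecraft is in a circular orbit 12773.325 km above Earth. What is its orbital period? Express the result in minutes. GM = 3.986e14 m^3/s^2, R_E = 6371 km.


r = 19144.3250 km = 1.9144325e+07 m
T = 2*pi*sqrt(r^3/mu) = 2*pi*sqrt(7.0164943e+21 / 3.986e14)
T = 26361.5722 s = 439.3595 min

439.3595 minutes


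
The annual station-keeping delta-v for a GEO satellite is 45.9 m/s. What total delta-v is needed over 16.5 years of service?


dV = rate * years = 45.9 * 16.5
dV = 757.3500 m/s

757.3500 m/s


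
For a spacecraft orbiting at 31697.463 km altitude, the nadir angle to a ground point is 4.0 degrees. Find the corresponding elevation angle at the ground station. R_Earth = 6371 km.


r = R_E + alt = 38068.4630 km
Law of sines in the satellite / Earth-center / ground-point triangle:
  sin(nadir)/R_E = sin(90 + el)/r  =>  cos(el) = (r/R_E)*sin(nadir)
cos(el) = (38068.4630 / 6371.0000) * sin(4.0 deg) = 0.416814
el = arccos(0.416814) = 65.3664 deg
(Earth-central angle = 90 - nadir - el = 20.6336 deg)

65.3664 degrees


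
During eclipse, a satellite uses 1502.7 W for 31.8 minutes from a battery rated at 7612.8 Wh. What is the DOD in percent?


E_used = P * t / 60 = 1502.7 * 31.8 / 60 = 796.4310 Wh
DOD = E_used / E_total * 100 = 796.4310 / 7612.8 * 100
DOD = 10.4617 %

10.4617 %


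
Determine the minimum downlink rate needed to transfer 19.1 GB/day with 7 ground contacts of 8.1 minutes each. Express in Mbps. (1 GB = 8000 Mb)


total contact time = 7 * 8.1 * 60 = 3402.0000 s
data = 19.1 GB = 152800.0000 Mb
rate = 152800.0000 / 3402.0000 = 44.9148 Mbps

44.9148 Mbps


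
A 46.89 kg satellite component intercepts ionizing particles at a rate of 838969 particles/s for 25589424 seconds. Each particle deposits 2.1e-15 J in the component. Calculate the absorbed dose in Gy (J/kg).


Total energy deposited = rate * time * E_per
  = 838969 * 25589424 * 2.1e-15 = 0.04508434 J
Dose = E_total / mass = 0.04508434 / 46.89
Dose = 9.6149158e-04 Gy

9.6149e-04 Gy


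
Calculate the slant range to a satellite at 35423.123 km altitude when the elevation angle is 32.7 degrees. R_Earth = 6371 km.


h = 35423.123 km, el = 32.7 deg
d = -R_E*sin(el) + sqrt((R_E*sin(el))^2 + 2*R_E*h + h^2)
d = -6371.0000*sin(0.5707227) + sqrt((6371.0000*0.5402403)^2 + 2*6371.0000*35423.123 + 35423.123^2)
d = 38006.9595 km

38006.9595 km


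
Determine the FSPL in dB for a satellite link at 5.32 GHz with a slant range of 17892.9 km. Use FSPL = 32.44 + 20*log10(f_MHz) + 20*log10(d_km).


f = 5.32 GHz = 5320.0000 MHz
d = 17892.9 km
FSPL = 32.44 + 20*log10(5320.0000) + 20*log10(17892.9)
FSPL = 32.44 + 74.5182 + 85.0536
FSPL = 192.0118 dB

192.0118 dB


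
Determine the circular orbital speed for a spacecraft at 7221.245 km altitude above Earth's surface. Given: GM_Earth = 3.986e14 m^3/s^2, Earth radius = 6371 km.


r = R_E + alt = 6371.0 + 7221.245 = 13592.2450 km = 1.3592245e+07 m
v = sqrt(mu/r) = sqrt(3.986e14 / 1.3592245e+07) = 5415.3066 m/s = 5.4153 km/s

5.4153 km/s


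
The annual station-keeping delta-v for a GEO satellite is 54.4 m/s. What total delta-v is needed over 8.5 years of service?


dV = rate * years = 54.4 * 8.5
dV = 462.4000 m/s

462.4000 m/s


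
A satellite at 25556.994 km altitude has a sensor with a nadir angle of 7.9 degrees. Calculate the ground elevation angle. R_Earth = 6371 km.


r = R_E + alt = 31927.9940 km
Law of sines in the satellite / Earth-center / ground-point triangle:
  sin(nadir)/R_E = sin(90 + el)/r  =>  cos(el) = (r/R_E)*sin(nadir)
cos(el) = (31927.9940 / 6371.0000) * sin(7.9 deg) = 0.6887975
el = arccos(0.6887975) = 46.4650 deg
(Earth-central angle = 90 - nadir - el = 35.6350 deg)

46.4650 degrees


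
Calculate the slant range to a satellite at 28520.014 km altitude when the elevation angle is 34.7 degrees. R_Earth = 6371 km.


h = 28520.014 km, el = 34.7 deg
d = -R_E*sin(el) + sqrt((R_E*sin(el))^2 + 2*R_E*h + h^2)
d = -6371.0000*sin(0.6056293) + sqrt((6371.0000*0.5692795)^2 + 2*6371.0000*28520.014 + 28520.014^2)
d = 30868.7354 km

30868.7354 km


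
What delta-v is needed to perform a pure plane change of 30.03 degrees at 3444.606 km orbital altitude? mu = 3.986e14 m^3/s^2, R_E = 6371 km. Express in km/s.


r = 9815.6060 km = 9.815606e+06 m
V = sqrt(mu/r) = 6372.5036 m/s
di = 30.03 deg = 0.5241224 rad
dV = 2*V*sin(di/2) = 2*6372.5036*sin(0.2620612)
dV = 3301.8734 m/s = 3.3019 km/s

3.3019 km/s


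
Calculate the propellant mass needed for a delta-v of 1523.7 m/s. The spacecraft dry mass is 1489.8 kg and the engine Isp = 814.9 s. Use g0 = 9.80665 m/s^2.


ve = Isp * g0 = 814.9 * 9.80665 = 7991.439085 m/s
mass ratio = exp(dv/ve) = exp(1523.7/7991.439085) = 1.21005587
m_prop = m_dry * (mr - 1) = 1489.8 * (1.21005587 - 1)
m_prop = 312.9412 kg

312.9412 kg


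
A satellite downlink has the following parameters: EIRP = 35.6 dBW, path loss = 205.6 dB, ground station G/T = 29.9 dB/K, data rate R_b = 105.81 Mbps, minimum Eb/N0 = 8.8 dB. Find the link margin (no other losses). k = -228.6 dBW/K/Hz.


C/N0 = EIRP - FSPL + G/T - k = 35.6 - 205.6 + 29.9 - (-228.6)
C/N0 = 88.5000 dB-Hz
R_b = 105.81 Mbps = 1.0581e+08 bps -> 10*log10(R_b) = 80.2453 dB-Hz
Eb/N0 = C/N0 - 10*log10(R_b) = 88.5000 - 80.2453 = 8.2547 dB
Margin = Eb/N0 - Eb/N0_req = 8.2547 - 8.8 = -0.5452671 dB (negative margin: link does not close)

-0.5453 dB


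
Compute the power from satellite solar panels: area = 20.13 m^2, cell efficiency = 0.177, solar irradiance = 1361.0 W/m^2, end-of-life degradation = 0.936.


P = area * eta * S * degradation
P = 20.13 * 0.177 * 1361.0 * 0.936
P = 4538.9042 W

4538.9042 W


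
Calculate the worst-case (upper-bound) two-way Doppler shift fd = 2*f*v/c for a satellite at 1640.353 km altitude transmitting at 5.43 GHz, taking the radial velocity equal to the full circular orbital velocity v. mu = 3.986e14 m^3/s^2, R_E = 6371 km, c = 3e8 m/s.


r = 8.011353e+06 m
v = sqrt(mu/r) = 7053.6793 m/s (worst-case radial velocity)
f = 5.43 GHz = 5.43e+09 Hz
fd = 2*f*v/c = 2*5.43e+09*7053.6793/3.0e+08
fd = 255343.1923 Hz

255343.1923 Hz


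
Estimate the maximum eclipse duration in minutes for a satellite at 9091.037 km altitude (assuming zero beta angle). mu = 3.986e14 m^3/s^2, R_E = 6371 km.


r = 15462.0370 km
T = 318.9040 min
Eclipse fraction = arcsin(R_E/r)/pi = arcsin(6371.0000/15462.0370)/pi
= arcsin(0.4120414)/pi = 0.1351841
Eclipse duration = 0.1351841 * 318.9040 = 43.1108 min

43.1108 minutes


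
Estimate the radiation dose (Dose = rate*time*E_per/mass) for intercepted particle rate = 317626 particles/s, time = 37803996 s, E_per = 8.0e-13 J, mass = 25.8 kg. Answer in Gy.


Total energy deposited = rate * time * E_per
  = 317626 * 37803996 * 8.0e-13 = 9.6060 J
Dose = E_total / mass = 9.6060 / 25.8
Dose = 0.3723266 Gy

0.3723 Gy


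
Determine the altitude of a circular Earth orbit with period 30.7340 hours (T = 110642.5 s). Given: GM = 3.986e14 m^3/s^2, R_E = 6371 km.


T = 110642.5 s
r = (mu*T^2/(4*pi^2))^(1/3) = (3.986e14 * 110642.5^2 / (4*pi^2))^(1/3)
r = 4.9812749e+07 m = 49812.7486 km
alt = r - R_E = 49812.7486 - 6371 = 43441.7486 km

43441.7486 km


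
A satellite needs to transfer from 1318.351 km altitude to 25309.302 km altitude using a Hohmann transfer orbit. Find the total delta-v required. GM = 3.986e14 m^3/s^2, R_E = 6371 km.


r1 = 7689.3510 km = 7.689351e+06 m
r2 = 31680.3020 km = 3.1680302e+07 m
dv1 = sqrt(mu/r1)*(sqrt(2*r2/(r1+r2)) - 1) = 1933.9687 m/s
dv2 = sqrt(mu/r2)*(1 - sqrt(2*r1/(r1+r2))) = 1330.1692 m/s
total dv = |dv1| + |dv2| = 1933.9687 + 1330.1692 = 3264.1378 m/s = 3.2641 km/s

3.2641 km/s


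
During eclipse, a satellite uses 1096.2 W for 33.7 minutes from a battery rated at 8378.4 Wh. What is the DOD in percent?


E_used = P * t / 60 = 1096.2 * 33.7 / 60 = 615.6990 Wh
DOD = E_used / E_total * 100 = 615.6990 / 8378.4 * 100
DOD = 7.3486 %

7.3486 %


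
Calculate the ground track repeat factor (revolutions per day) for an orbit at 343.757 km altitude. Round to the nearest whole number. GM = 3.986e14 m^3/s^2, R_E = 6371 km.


r = 6.714757e+06 m
T = 2*pi*sqrt(r^3/mu) = 5475.9147 s = 91.2652 min
revs/day = 1440 / 91.2652 = 15.7782
Rounded: 16 revolutions per day

16 revolutions per day


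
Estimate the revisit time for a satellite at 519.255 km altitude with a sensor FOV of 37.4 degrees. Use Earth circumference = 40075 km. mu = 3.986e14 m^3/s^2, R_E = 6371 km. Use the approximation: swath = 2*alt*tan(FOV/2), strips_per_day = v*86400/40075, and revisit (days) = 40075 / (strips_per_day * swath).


swath = 2*519.255*tan(0.3263766) = 351.5162 km
v = sqrt(mu/r) = 7605.9068 m/s = 7.6059 km/s
strips/day = v*86400/40075 = 7.6059*86400/40075 = 16.3980
coverage/day = strips * swath = 16.3980 * 351.5162 = 5764.1677 km
revisit = 40075 / 5764.1677 = 6.9524 days

6.9524 days


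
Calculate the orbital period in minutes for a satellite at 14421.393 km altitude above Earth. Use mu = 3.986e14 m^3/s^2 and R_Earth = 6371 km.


r = 20792.3930 km = 2.0792393e+07 m
T = 2*pi*sqrt(r^3/mu) = 2*pi*sqrt(8.9890423e+21 / 3.986e14)
T = 29837.8780 s = 497.2980 min

497.2980 minutes


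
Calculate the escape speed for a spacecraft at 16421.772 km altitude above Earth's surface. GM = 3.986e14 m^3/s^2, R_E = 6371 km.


r = 6371.0 + 16421.772 = 22792.7720 km = 2.2792772e+07 m
v_esc = sqrt(2*mu/r) = sqrt(2*3.986e14 / 2.2792772e+07)
v_esc = 5914.0511 m/s = 5.9141 km/s

5.9141 km/s


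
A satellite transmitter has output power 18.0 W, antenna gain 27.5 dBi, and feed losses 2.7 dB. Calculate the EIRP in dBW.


Pt = 18.0 W = 12.5527 dBW
EIRP = Pt_dBW + Gt - losses = 12.5527 + 27.5 - 2.7 = 37.3527 dBW

37.3527 dBW


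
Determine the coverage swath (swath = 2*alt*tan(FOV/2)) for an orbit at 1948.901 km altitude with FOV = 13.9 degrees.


FOV = 13.9 deg = 0.2426008 rad
swath = 2 * alt * tan(FOV/2) = 2 * 1948.901 * tan(0.1213004)
swath = 2 * 1948.901 * 0.1218988
swath = 475.1375 km

475.1375 km


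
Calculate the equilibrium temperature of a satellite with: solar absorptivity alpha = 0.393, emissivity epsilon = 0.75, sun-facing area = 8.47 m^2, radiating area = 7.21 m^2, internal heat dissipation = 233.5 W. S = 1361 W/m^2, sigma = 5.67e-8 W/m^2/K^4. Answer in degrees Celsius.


Numerator = alpha*S*A_sun + Q_int = 0.393*1361*8.47 + 233.5 = 4763.8743 W
Denominator = eps*sigma*A_rad = 0.75*5.67e-8*7.21 = 3.0660525e-07 W/K^4
T^4 = 1.5537484e+10 K^4
T = 353.0573 K = 79.9073 C

79.9073 degrees Celsius


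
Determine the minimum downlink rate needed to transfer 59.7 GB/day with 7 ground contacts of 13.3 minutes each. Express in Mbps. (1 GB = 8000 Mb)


total contact time = 7 * 13.3 * 60 = 5586.0000 s
data = 59.7 GB = 477600.0000 Mb
rate = 477600.0000 / 5586.0000 = 85.4995 Mbps

85.4995 Mbps


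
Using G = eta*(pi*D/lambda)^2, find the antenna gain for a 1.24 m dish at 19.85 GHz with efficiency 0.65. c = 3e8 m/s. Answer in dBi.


lambda = c/f = 3e8 / 1.985e+10 = 0.01511335 m
G = eta*(pi*D/lambda)^2 = 0.65*(pi*1.24/0.01511335)^2
G = 43185.2050 (linear)
G = 10*log10(43185.2050) = 46.3533 dBi

46.3533 dBi


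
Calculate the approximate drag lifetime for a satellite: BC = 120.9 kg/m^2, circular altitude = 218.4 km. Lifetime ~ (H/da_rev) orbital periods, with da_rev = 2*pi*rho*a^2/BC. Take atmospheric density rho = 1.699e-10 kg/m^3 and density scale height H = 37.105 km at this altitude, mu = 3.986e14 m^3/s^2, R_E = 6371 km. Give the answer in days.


a = R_E + alt = 6589.4000 km = 6.5894e+06 m
da_rev = 2*pi*rho*a^2/BC = 2*pi*1.699e-10*(6.5894e+06)^2/120.9 = 383.388154 m per revolution
N = H/da_rev = 37105.0000 m / 383.388154 m = 96.7818 revolutions
P = 2*pi*sqrt(a^3/mu) = 5323.2888 s
lifetime = N*P = 96.7818 * 5323.2888 = 515197.5332 s = 5.9629 days

5.9629 days


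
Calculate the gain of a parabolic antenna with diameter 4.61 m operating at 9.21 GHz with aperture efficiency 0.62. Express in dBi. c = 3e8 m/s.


lambda = c/f = 3e8 / 9.21e+09 = 0.03257329 m
G = eta*(pi*D/lambda)^2 = 0.62*(pi*4.61/0.03257329)^2
G = 122566.0067 (linear)
G = 10*log10(122566.0067) = 50.8837 dBi

50.8837 dBi


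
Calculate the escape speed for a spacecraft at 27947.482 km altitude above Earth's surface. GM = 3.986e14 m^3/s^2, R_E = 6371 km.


r = 6371.0 + 27947.482 = 34318.4820 km = 3.4318482e+07 m
v_esc = sqrt(2*mu/r) = sqrt(2*3.986e14 / 3.4318482e+07)
v_esc = 4819.6956 m/s = 4.8197 km/s

4.8197 km/s


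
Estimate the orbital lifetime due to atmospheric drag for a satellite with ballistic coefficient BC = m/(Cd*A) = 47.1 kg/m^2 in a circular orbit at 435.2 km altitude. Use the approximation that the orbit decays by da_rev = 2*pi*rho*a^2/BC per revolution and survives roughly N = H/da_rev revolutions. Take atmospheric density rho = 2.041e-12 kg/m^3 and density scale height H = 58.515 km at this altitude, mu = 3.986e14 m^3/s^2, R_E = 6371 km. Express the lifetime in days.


a = R_E + alt = 6806.2000 km = 6.8062e+06 m
da_rev = 2*pi*rho*a^2/BC = 2*pi*2.041e-12*(6.8062e+06)^2/47.1 = 12.612796 m per revolution
N = H/da_rev = 58515.0000 m / 12.612796 m = 4639.3360 revolutions
P = 2*pi*sqrt(a^3/mu) = 5588.1529 s
lifetime = N*P = 4639.3360 * 5588.1529 = 2.5925319e+07 s = 300.0616 days

300.0616 days


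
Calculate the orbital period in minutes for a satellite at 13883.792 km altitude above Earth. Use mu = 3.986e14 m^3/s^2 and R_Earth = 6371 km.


r = 20254.7920 km = 2.0254792e+07 m
T = 2*pi*sqrt(r^3/mu) = 2*pi*sqrt(8.3096621e+21 / 3.986e14)
T = 28688.1738 s = 478.1362 min

478.1362 minutes


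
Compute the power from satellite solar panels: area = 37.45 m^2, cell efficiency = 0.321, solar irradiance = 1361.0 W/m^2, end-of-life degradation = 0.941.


P = area * eta * S * degradation
P = 37.45 * 0.321 * 1361.0 * 0.941
P = 15395.8830 W

15395.8830 W


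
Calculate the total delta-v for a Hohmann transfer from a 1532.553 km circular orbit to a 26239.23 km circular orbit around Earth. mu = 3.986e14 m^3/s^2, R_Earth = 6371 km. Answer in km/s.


r1 = 7903.5530 km = 7.903553e+06 m
r2 = 32610.2300 km = 3.261023e+07 m
dv1 = sqrt(mu/r1)*(sqrt(2*r2/(r1+r2)) - 1) = 1908.8608 m/s
dv2 = sqrt(mu/r2)*(1 - sqrt(2*r1/(r1+r2))) = 1312.3451 m/s
total dv = |dv1| + |dv2| = 1908.8608 + 1312.3451 = 3221.2059 m/s = 3.2212 km/s

3.2212 km/s


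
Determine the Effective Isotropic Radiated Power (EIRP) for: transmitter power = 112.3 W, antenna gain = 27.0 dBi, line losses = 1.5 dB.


Pt = 112.3 W = 20.5038 dBW
EIRP = Pt_dBW + Gt - losses = 20.5038 + 27.0 - 1.5 = 46.0038 dBW

46.0038 dBW


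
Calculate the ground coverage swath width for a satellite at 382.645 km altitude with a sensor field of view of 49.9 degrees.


FOV = 49.9 deg = 0.8709193 rad
swath = 2 * alt * tan(FOV/2) = 2 * 382.645 * tan(0.4354596)
swath = 2 * 382.645 * 0.4652457
swath = 356.0479 km

356.0479 km


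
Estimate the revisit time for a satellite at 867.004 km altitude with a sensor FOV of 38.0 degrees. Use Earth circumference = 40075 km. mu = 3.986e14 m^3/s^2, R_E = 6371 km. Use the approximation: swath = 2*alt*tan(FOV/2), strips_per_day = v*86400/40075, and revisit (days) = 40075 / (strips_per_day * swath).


swath = 2*867.004*tan(0.3316126) = 597.0668 km
v = sqrt(mu/r) = 7420.9454 m/s = 7.4209 km/s
strips/day = v*86400/40075 = 7.4209*86400/40075 = 15.9992
coverage/day = strips * swath = 15.9992 * 597.0668 = 9552.6177 km
revisit = 40075 / 9552.6177 = 4.1952 days

4.1952 days


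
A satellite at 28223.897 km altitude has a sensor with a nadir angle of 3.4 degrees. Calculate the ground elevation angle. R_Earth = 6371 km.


r = R_E + alt = 34594.8970 km
Law of sines in the satellite / Earth-center / ground-point triangle:
  sin(nadir)/R_E = sin(90 + el)/r  =>  cos(el) = (r/R_E)*sin(nadir)
cos(el) = (34594.8970 / 6371.0000) * sin(3.4 deg) = 0.322037
el = arccos(0.322037) = 71.2138 deg
(Earth-central angle = 90 - nadir - el = 15.3862 deg)

71.2138 degrees


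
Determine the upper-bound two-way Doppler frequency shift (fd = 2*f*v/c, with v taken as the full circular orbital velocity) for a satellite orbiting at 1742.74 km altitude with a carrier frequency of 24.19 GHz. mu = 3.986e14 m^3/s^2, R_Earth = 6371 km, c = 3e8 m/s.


r = 8.11374e+06 m
v = sqrt(mu/r) = 7009.0330 m/s (worst-case radial velocity)
f = 24.19 GHz = 2.419e+10 Hz
fd = 2*f*v/c = 2*2.419e+10*7009.0330/3.0e+08
fd = 1.1303234e+06 Hz

1.1303e+06 Hz


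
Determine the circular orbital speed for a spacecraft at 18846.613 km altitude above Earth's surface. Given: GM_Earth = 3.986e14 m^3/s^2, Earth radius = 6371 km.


r = R_E + alt = 6371.0 + 18846.613 = 25217.6130 km = 2.5217613e+07 m
v = sqrt(mu/r) = sqrt(3.986e14 / 2.5217613e+07) = 3975.7280 m/s = 3.9757 km/s

3.9757 km/s


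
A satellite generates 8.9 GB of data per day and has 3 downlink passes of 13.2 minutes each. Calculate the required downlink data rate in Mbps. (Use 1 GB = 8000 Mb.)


total contact time = 3 * 13.2 * 60 = 2376.0000 s
data = 8.9 GB = 71200.0000 Mb
rate = 71200.0000 / 2376.0000 = 29.9663 Mbps

29.9663 Mbps


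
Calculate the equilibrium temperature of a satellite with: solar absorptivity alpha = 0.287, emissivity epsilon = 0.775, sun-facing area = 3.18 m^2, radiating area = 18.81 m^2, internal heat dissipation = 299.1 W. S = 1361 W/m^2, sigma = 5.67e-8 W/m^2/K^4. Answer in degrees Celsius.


Numerator = alpha*S*A_sun + Q_int = 0.287*1361*3.18 + 299.1 = 1541.2303 W
Denominator = eps*sigma*A_rad = 0.775*5.67e-8*18.81 = 8.2655842e-07 W/K^4
T^4 = 1.8646356e+09 K^4
T = 207.8014 K = -65.3486 C

-65.3486 degrees Celsius


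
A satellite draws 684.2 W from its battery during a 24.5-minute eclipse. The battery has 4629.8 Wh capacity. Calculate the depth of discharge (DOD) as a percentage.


E_used = P * t / 60 = 684.2 * 24.5 / 60 = 279.3817 Wh
DOD = E_used / E_total * 100 = 279.3817 / 4629.8 * 100
DOD = 6.0344 %

6.0344 %


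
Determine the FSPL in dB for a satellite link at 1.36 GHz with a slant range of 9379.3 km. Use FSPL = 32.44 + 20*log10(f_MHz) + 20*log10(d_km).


f = 1.36 GHz = 1360.0000 MHz
d = 9379.3 km
FSPL = 32.44 + 20*log10(1360.0000) + 20*log10(9379.3)
FSPL = 32.44 + 62.6708 + 79.4434
FSPL = 174.5542 dB

174.5542 dB


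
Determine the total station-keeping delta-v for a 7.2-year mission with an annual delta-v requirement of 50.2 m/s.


dV = rate * years = 50.2 * 7.2
dV = 361.4400 m/s

361.4400 m/s


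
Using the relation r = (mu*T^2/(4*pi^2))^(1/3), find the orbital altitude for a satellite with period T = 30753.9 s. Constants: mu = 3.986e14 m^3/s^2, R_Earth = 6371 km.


T = 30753.9 s
r = (mu*T^2/(4*pi^2))^(1/3) = (3.986e14 * 30753.9^2 / (4*pi^2))^(1/3)
r = 2.1215795e+07 m = 21215.7954 km
alt = r - R_E = 21215.7954 - 6371 = 14844.7954 km

14844.7954 km


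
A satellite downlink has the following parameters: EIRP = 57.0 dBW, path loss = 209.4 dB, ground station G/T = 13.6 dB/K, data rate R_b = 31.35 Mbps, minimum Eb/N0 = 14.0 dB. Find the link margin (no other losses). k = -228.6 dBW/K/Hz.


C/N0 = EIRP - FSPL + G/T - k = 57.0 - 209.4 + 13.6 - (-228.6)
C/N0 = 89.8000 dB-Hz
R_b = 31.35 Mbps = 3.135e+07 bps -> 10*log10(R_b) = 74.9624 dB-Hz
Eb/N0 = C/N0 - 10*log10(R_b) = 89.8000 - 74.9624 = 14.8376 dB
Margin = Eb/N0 - Eb/N0_req = 14.8376 - 14.0 = 0.8376245 dB (link closes)

0.8376 dB


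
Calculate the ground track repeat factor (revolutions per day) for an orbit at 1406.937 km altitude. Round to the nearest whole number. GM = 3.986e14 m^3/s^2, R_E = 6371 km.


r = 7.777937e+06 m
T = 2*pi*sqrt(r^3/mu) = 6826.6534 s = 113.7776 min
revs/day = 1440 / 113.7776 = 12.6563
Rounded: 13 revolutions per day

13 revolutions per day


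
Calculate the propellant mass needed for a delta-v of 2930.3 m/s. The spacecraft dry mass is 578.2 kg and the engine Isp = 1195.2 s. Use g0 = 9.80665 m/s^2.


ve = Isp * g0 = 1195.2 * 9.80665 = 11720.908080 m/s
mass ratio = exp(dv/ve) = exp(2930.3/11720.908080) = 1.28403341
m_prop = m_dry * (mr - 1) = 578.2 * (1.28403341 - 1)
m_prop = 164.2281 kg

164.2281 kg


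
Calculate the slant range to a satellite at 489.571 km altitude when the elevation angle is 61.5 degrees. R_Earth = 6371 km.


h = 489.571 km, el = 61.5 deg
d = -R_E*sin(el) + sqrt((R_E*sin(el))^2 + 2*R_E*h + h^2)
d = -6371.0000*sin(1.0734) + sqrt((6371.0000*0.8788171)^2 + 2*6371.0000*489.571 + 489.571^2)
d = 551.3379 km

551.3379 km


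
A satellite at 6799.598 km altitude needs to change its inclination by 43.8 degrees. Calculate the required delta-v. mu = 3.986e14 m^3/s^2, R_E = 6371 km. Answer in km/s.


r = 13170.5980 km = 1.3170598e+07 m
V = sqrt(mu/r) = 5501.3072 m/s
di = 43.8 deg = 0.7644542 rad
dV = 2*V*sin(di/2) = 2*5501.3072*sin(0.3822271)
dV = 4103.8408 m/s = 4.1038 km/s

4.1038 km/s


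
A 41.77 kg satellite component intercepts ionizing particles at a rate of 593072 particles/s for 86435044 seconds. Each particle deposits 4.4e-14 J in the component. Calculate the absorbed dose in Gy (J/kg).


Total energy deposited = rate * time * E_per
  = 593072 * 86435044 * 4.4e-14 = 2.2555 J
Dose = E_total / mass = 2.2555 / 41.77
Dose = 0.05399897 Gy

0.0540 Gy


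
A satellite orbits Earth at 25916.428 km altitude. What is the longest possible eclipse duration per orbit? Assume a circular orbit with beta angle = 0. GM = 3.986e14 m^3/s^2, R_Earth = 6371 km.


r = 32287.4280 km
T = 962.2992 min
Eclipse fraction = arcsin(R_E/r)/pi = arcsin(6371.0000/32287.4280)/pi
= arcsin(0.1973214)/pi = 0.06322425
Eclipse duration = 0.06322425 * 962.2992 = 60.8406 min

60.8406 minutes


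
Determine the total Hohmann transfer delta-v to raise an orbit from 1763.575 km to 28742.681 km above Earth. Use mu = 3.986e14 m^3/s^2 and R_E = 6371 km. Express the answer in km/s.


r1 = 8134.5750 km = 8.134575e+06 m
r2 = 35113.6810 km = 3.5113681e+07 m
dv1 = sqrt(mu/r1)*(sqrt(2*r2/(r1+r2)) - 1) = 1920.0564 m/s
dv2 = sqrt(mu/r2)*(1 - sqrt(2*r1/(r1+r2))) = 1302.7609 m/s
total dv = |dv1| + |dv2| = 1920.0564 + 1302.7609 = 3222.8173 m/s = 3.2228 km/s

3.2228 km/s


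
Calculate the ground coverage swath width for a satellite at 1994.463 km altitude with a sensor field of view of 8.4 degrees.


FOV = 8.4 deg = 0.1466077 rad
swath = 2 * alt * tan(FOV/2) = 2 * 1994.463 * tan(0.07330383)
swath = 2 * 1994.463 * 0.07343541
swath = 292.9284 km

292.9284 km


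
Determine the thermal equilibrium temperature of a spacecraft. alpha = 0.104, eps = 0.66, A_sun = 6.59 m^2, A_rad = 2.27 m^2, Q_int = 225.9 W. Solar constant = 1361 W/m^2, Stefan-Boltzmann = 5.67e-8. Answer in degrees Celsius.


Numerator = alpha*S*A_sun + Q_int = 0.104*1361*6.59 + 225.9 = 1158.6750 W
Denominator = eps*sigma*A_rad = 0.66*5.67e-8*2.27 = 8.494794e-08 W/K^4
T^4 = 1.3639824e+10 K^4
T = 341.7450 K = 68.5950 C

68.5950 degrees Celsius


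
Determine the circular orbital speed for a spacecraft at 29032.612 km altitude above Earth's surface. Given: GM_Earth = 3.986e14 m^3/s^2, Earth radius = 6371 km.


r = R_E + alt = 6371.0 + 29032.612 = 35403.6120 km = 3.5403612e+07 m
v = sqrt(mu/r) = sqrt(3.986e14 / 3.5403612e+07) = 3355.4043 m/s = 3.3554 km/s

3.3554 km/s


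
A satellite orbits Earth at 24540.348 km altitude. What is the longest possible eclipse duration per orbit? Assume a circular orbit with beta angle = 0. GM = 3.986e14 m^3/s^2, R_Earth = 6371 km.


r = 30911.3480 km
T = 901.4401 min
Eclipse fraction = arcsin(R_E/r)/pi = arcsin(6371.0000/30911.3480)/pi
= arcsin(0.2061055)/pi = 0.06607902
Eclipse duration = 0.06607902 * 901.4401 = 59.5663 min

59.5663 minutes


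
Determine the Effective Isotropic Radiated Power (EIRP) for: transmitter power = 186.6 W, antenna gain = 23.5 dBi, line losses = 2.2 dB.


Pt = 186.6 W = 22.7091 dBW
EIRP = Pt_dBW + Gt - losses = 22.7091 + 23.5 - 2.2 = 44.0091 dBW

44.0091 dBW


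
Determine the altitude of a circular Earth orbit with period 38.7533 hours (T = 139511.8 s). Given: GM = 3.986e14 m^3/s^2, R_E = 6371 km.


T = 139511.8 s
r = (mu*T^2/(4*pi^2))^(1/3) = (3.986e14 * 139511.8^2 / (4*pi^2))^(1/3)
r = 5.8138856e+07 m = 58138.8558 km
alt = r - R_E = 58138.8558 - 6371 = 51767.8558 km

51767.8558 km


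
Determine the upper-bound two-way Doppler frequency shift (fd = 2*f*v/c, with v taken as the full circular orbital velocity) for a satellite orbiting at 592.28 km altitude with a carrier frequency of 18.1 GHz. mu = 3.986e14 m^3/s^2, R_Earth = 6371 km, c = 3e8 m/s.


r = 6.96328e+06 m
v = sqrt(mu/r) = 7565.9195 m/s (worst-case radial velocity)
f = 18.1 GHz = 1.81e+10 Hz
fd = 2*f*v/c = 2*1.81e+10*7565.9195/3.0e+08
fd = 912954.2896 Hz

912954.2896 Hz


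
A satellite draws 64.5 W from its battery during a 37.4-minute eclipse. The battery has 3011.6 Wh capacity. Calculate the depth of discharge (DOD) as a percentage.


E_used = P * t / 60 = 64.5 * 37.4 / 60 = 40.2050 Wh
DOD = E_used / E_total * 100 = 40.2050 / 3011.6 * 100
DOD = 1.3350 %

1.3350 %


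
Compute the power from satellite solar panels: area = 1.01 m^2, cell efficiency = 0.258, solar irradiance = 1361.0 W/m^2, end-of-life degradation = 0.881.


P = area * eta * S * degradation
P = 1.01 * 0.258 * 1361.0 * 0.881
P = 312.4461 W

312.4461 W


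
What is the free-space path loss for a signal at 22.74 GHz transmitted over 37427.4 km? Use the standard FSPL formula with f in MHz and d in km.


f = 22.74 GHz = 22740.0000 MHz
d = 37427.4 km
FSPL = 32.44 + 20*log10(22740.0000) + 20*log10(37427.4)
FSPL = 32.44 + 87.1358 + 91.4638
FSPL = 211.0396 dB

211.0396 dB


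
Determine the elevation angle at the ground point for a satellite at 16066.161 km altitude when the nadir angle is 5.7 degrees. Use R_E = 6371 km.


r = R_E + alt = 22437.1610 km
Law of sines in the satellite / Earth-center / ground-point triangle:
  sin(nadir)/R_E = sin(90 + el)/r  =>  cos(el) = (r/R_E)*sin(nadir)
cos(el) = (22437.1610 / 6371.0000) * sin(5.7 deg) = 0.3497808
el = arccos(0.3497808) = 69.5261 deg
(Earth-central angle = 90 - nadir - el = 14.7739 deg)

69.5261 degrees


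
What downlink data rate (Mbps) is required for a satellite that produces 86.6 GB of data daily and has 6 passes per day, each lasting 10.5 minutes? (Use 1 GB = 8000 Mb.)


total contact time = 6 * 10.5 * 60 = 3780.0000 s
data = 86.6 GB = 692800.0000 Mb
rate = 692800.0000 / 3780.0000 = 183.2804 Mbps

183.2804 Mbps


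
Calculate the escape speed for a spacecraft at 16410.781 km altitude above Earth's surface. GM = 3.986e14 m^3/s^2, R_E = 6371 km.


r = 6371.0 + 16410.781 = 22781.7810 km = 2.2781781e+07 m
v_esc = sqrt(2*mu/r) = sqrt(2*3.986e14 / 2.2781781e+07)
v_esc = 5915.4775 m/s = 5.9155 km/s

5.9155 km/s


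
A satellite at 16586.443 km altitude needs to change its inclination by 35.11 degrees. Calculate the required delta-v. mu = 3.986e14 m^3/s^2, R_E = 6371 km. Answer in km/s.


r = 22957.4430 km = 2.2957443e+07 m
V = sqrt(mu/r) = 4166.8406 m/s
di = 35.11 deg = 0.6127851 rad
dV = 2*V*sin(di/2) = 2*4166.8406*sin(0.3063926)
dV = 2513.6146 m/s = 2.5136 km/s

2.5136 km/s


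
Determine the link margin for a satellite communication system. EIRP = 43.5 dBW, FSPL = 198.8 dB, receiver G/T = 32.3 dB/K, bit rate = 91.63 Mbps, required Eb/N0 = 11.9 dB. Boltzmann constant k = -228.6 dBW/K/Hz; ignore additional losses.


C/N0 = EIRP - FSPL + G/T - k = 43.5 - 198.8 + 32.3 - (-228.6)
C/N0 = 105.6000 dB-Hz
R_b = 91.63 Mbps = 9.163e+07 bps -> 10*log10(R_b) = 79.6204 dB-Hz
Eb/N0 = C/N0 - 10*log10(R_b) = 105.6000 - 79.6204 = 25.9796 dB
Margin = Eb/N0 - Eb/N0_req = 25.9796 - 11.9 = 14.0796 dB (link closes)

14.0796 dB


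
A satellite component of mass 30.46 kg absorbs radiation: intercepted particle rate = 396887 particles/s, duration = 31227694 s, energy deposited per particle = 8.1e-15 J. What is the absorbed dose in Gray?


Total energy deposited = rate * time * E_per
  = 396887 * 31227694 * 8.1e-15 = 0.1003903 J
Dose = E_total / mass = 0.1003903 / 30.46
Dose = 0.003295808 Gy

0.0033 Gy


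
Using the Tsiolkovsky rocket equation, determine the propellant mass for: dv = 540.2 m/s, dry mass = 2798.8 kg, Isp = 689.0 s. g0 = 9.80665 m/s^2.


ve = Isp * g0 = 689.0 * 9.80665 = 6756.781850 m/s
mass ratio = exp(dv/ve) = exp(540.2/6756.781850) = 1.08323215
m_prop = m_dry * (mr - 1) = 2798.8 * (1.08323215 - 1)
m_prop = 232.9501 kg

232.9501 kg


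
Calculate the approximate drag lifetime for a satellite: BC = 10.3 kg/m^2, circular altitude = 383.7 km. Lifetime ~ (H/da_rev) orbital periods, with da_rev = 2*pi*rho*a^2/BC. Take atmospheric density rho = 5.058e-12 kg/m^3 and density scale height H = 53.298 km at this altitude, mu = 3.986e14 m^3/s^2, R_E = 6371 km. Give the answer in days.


a = R_E + alt = 6754.7000 km = 6.7547e+06 m
da_rev = 2*pi*rho*a^2/BC = 2*pi*5.058e-12*(6.7547e+06)^2/10.3 = 140.777614 m per revolution
N = H/da_rev = 53298.0000 m / 140.777614 m = 378.5971 revolutions
P = 2*pi*sqrt(a^3/mu) = 5524.8478 s
lifetime = N*P = 378.5971 * 5524.8478 = 2.0916915e+06 s = 24.2094 days

24.2094 days
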